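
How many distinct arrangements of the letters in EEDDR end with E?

With the last slot taken by E, it remains to arrange the other 4 letters (EDDR).
Those 4 letters have D appearing twice, giving (4)!/(2!) = 12.

12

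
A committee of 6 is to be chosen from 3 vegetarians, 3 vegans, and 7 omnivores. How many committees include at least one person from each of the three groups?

With no constraint there are C(13,6) = 1716 possible selections.
Subtract selections that omit an entire group: no vegetarians → C(10,6) = 210; no vegans → C(10,6) = 210; no omnivores → C(6,6) = 1.
Add back selections omitting two groups (i.e. drawn from a single group): C(3,6) + C(3,6) + C(7,6) = 7.
By inclusion–exclusion: 1716 − 421 + 7 = 1302.

1302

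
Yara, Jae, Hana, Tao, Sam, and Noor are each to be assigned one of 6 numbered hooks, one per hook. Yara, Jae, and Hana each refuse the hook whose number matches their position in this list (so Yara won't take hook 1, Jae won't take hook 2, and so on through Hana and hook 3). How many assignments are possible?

Let Aᵢ (for i ∈ {1, 2, 3}) be the placements that put person i in their forbidden hook. Any j of these fix j positions, leaving (6−j)! ways to fill the rest, and there are C(3,j) ways to pick which j.
By inclusion–exclusion, the number of valid placements is Σ_{j=0}^{3} (−1)^j C(3,j)·(6−j)!.
Computing: 720 − 360 + 72 − 6 = 426.

426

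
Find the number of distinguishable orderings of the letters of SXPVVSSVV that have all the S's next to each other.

Treat the 3 copies of S as a single block. The multiset to arrange is then {SSS, P, V, V, V, V, X}, 7 items in all.
That gives (7)!/(4!) = 210 arrangements.

210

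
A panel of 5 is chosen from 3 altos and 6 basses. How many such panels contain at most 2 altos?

Split by how many altos are chosen (0 through 2).
Sum: C(3,0)·C(6,5) + C(3,1)·C(6,4) + C(3,2)·C(6,3) = 6 + 45 + 60 = 111.

111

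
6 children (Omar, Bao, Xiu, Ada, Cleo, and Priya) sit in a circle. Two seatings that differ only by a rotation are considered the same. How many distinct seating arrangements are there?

Around a circle, 6 distinct people have 6!/6 = (5)! = 120 rotationally distinct seatings.

120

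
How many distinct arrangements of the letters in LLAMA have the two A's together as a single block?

Treat the 2 copies of A as a single block. The multiset to arrange is then {AA, L, L, M}, 4 items in all.
That gives (4)!/(2!) = 12 arrangements.

12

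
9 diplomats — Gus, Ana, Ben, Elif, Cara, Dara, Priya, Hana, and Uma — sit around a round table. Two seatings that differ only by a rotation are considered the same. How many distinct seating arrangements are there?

Around a circle, 9 distinct people have 9!/9 = (8)! = 40320 rotationally distinct seatings.

40320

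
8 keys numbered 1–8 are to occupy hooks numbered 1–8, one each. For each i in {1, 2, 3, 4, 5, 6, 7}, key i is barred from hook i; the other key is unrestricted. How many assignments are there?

Let Aᵢ (for 1 ≤ i ≤ 7) be the placements that put key i in its forbidden hook. Any j of these fix j positions, leaving (8−j)! ways to fill the rest, and there are C(7,j) ways to pick which j.
By inclusion–exclusion, the number of valid placements is Σ_{j=0}^{7} (−1)^j C(7,j)·(8−j)!.
Computing: 40320 − 35280 + 15120 − 4200 + 840 − 126 + 14 − 1 = 16687.

16687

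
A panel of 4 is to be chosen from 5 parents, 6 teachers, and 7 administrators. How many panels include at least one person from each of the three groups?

With no constraint there are C(18,4) = 3060 possible selections.
Subtract selections that omit an entire group: no parents → C(13,4) = 715; no teachers → C(12,4) = 495; no administrators → C(11,4) = 330.
Add back selections omitting two groups (i.e. drawn from a single group): C(5,4) + C(6,4) + C(7,4) = 55.
By inclusion–exclusion: 3060 − 1540 + 55 = 1575.

1575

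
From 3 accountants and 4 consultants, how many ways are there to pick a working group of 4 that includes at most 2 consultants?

22

Split by how many consultants are chosen (0 through 2).
Sum: C(4,0)·C(3,4) + C(4,1)·C(3,3) + C(4,2)·C(3,2) = 0 + 4 + 18 = 22.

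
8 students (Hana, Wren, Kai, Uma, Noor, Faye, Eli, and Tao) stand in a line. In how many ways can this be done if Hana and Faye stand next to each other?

10080

Treat {Hana, Faye} as a single unit. There are 7 units to order, and the pair itself can be ordered 2 ways.
So the count is 2·(7)! = 10080.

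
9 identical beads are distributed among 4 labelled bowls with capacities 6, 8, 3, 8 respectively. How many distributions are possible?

By stars and bars, unrestricted non-negative solutions to x_1+…+x_4 = 9 number C(9+3,3) = 220.
Subtract solutions that violate a single cap (substitute x_i' = x_i − (cap_i+1)): x_1 ≥ 7 gives C(5,3) = 10; x_2 ≥ 9 gives C(3,3) = 1; x_3 ≥ 4 gives C(8,3) = 56; x_4 ≥ 9 gives C(3,3) = 1. Together 68.
No two caps can be exceeded simultaneously, so the pair terms are all 0.
By inclusion–exclusion the count is 220 − 68 + 0 = 152.

152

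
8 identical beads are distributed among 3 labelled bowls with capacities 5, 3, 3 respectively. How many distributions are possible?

Ignoring the caps, the number of non-negative solutions to x_1+…+x_3 = 8 is C(10,2) = 45.
Subtract solutions that violate a single cap (substitute x_i' = x_i − (cap_i+1)): x_1 ≥ 6 gives C(4,2) = 6; x_2 ≥ 4 gives C(6,2) = 15; x_3 ≥ 4 gives C(6,2) = 15. Together 36.
Add back pairs where two caps are both exceeded: 0 + 0 + 1 = 1.
By inclusion–exclusion the count is 45 − 36 + 1 = 10.

10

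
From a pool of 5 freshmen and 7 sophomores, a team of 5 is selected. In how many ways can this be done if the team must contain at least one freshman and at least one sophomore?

770

Unrestricted: C(12,5) = 792 ways to pick any 5 of the 12.
Subtract selections that omit an entire group: no freshmen → C(7,5) = 21; no sophomores → C(5,5) = 1.
Both groups omitted at once is impossible, so 792 − 22 = 770.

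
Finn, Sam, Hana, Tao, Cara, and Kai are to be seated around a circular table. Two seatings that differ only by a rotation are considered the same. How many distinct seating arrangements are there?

Fix one person's seat to break rotational symmetry; the remaining 5 people can be arranged in (5)! = 120 ways.

120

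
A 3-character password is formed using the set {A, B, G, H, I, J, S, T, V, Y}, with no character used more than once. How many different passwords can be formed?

720

With no repetition, fill the 3 characters in order: 10 choices, then 9, down to 8.
That product is 10 × 9 × 8 = 720.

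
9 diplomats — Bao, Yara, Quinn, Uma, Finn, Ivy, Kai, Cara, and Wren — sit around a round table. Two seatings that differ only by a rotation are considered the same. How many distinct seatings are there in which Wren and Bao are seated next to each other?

Treat {Wren, Bao} as one unit (2 internal orders) and seat the resulting 8 units around the table: (7)! circular arrangements.
So 2 × (7)! = 2 × 5040 = 10080.

10080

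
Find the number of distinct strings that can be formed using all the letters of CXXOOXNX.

840

Letter multiplicities in CXXOOXNX: C×1, N×1, O×2, X×4.
The number of distinct arrangements is 8!/(4!·2!) = 40320/48 = 840.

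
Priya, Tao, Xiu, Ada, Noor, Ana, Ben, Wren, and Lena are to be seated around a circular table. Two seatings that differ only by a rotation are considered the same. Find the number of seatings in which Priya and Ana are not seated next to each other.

30240

All circular seatings of 9 people number (8)! = 40320.
Seatings with Priya beside Ana: treat them as a block with 2 internal orders, giving 2 × (7)! = 10080.
Subtracting, 40320 − 10080 = 30240.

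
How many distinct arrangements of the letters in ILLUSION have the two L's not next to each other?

7560

Total arrangements of ILLUSION: 8!/(2!·2!) = 10080.
Arrangements with the L's together: treat LL as one letter, giving (7)!/(2!) = 2520.
Subtracting, 10080 − 2520 = 7560 arrangements keep the L's apart.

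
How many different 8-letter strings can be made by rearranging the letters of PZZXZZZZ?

PZZXZZZZ has 8 letters with Z appearing 6 times.
The number of distinct arrangements is 8!/(6!) = 40320/720 = 56.

56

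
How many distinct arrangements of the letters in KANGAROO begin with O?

2520

With the first slot taken by O, it remains to arrange the other 7 letters (KANGARO).
Those 7 letters have A appearing twice, giving (7)!/(2!) = 2520.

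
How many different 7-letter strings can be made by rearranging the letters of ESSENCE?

420

ESSENCE has 7 letters with E appearing 3 times and S appearing twice.
Dividing 7! = 5040 by 3!·2! = 12 for the repeated letters gives 420.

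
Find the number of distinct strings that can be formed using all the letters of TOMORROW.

3360

TOMORROW has 8 letters with O appearing 3 times and R appearing twice.
The number of distinct arrangements is 8!/(3!·2!) = 40320/12 = 3360.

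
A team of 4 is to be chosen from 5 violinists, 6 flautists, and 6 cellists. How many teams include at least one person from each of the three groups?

1260

With no constraint there are C(17,4) = 2380 possible selections.
Subtract selections that omit an entire group: no violinists → C(12,4) = 495; no flautists → C(11,4) = 330; no cellists → C(11,4) = 330.
Add back selections omitting two groups (i.e. drawn from a single group): C(5,4) + C(6,4) + C(6,4) = 35.
By inclusion–exclusion: 2380 − 1155 + 35 = 1260.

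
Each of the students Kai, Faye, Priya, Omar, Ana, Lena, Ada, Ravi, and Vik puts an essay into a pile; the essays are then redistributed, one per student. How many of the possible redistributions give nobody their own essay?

133496

Let Aᵢ be the assignments in which student i gets their own essay. We want the size of the complement of A₁∪…∪A_9.
By inclusion–exclusion this is Σ_{j=0}^{9} (−1)^j C(9,j)·(9−j)!.
Computing: 362880 − 362880 + 181440 − 60480 + 15120 − 3024 + 504 − 72 + 9 − 1 = 133496.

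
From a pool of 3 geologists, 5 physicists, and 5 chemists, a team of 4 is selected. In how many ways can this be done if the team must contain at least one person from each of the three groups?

375

Total 4-person selections from all 13: C(13,4) = 715.
Subtract selections that omit an entire group: no geologists → C(10,4) = 210; no physicists → C(8,4) = 70; no chemists → C(8,4) = 70.
Add back selections omitting two groups (i.e. drawn from a single group): C(3,4) + C(5,4) + C(5,4) = 10.
By inclusion–exclusion: 715 − 350 + 10 = 375.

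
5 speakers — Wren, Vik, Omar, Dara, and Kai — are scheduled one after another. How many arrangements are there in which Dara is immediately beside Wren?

Place the 3 others and the Dara-Wren pair as 4 objects in a line; the pair has 2 internal arrangements.
That gives 2 × 4! = 2 × 24 = 48.

48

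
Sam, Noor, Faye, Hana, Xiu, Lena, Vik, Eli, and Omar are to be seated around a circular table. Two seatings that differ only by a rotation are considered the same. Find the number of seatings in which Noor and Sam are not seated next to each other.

30240

All circular seatings of 9 people number (8)! = 40320.
Seatings with Noor beside Sam: treat them as a block with 2 internal orders, giving 2 × (7)! = 10080.
Subtracting, 40320 − 10080 = 30240.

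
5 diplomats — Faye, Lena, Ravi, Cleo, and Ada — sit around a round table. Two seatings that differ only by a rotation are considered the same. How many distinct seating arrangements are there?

24

Fix one person's seat to break rotational symmetry; the remaining 4 people can be arranged in (4)! = 24 ways.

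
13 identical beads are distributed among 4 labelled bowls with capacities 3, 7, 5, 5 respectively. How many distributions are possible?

Without the upper bounds there are C(16,3) = 560 ways to split 13 among 4 bowls.
Subtract solutions that violate a single cap (substitute x_i' = x_i − (cap_i+1)): x_1 ≥ 4 gives C(12,3) = 220; x_2 ≥ 8 gives C(8,3) = 56; x_3 ≥ 6 gives C(10,3) = 120; x_4 ≥ 6 gives C(10,3) = 120. Together 516.
Add back pairs where two caps are both exceeded: 4 + 20 + 20 + 0 + 0 + 4 = 48.
By inclusion–exclusion the count is 560 − 516 + 48 = 92.

92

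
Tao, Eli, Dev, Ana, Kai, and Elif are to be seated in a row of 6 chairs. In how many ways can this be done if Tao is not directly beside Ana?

There are 6! = 720 arrangements in all. If Tao and Ana are adjacent, merging them into one block gives 2·(5)! = 240 arrangements.
So 720 − 240 = 480 arrangements keep them apart.

480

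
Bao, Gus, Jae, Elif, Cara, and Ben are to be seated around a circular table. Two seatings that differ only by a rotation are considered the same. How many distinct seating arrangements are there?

Fix one person's seat to break rotational symmetry; the remaining 5 people can be arranged in (5)! = 120 ways.

120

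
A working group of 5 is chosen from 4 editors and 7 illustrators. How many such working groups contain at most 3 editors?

Split by how many editors are chosen (0 through 3).
Sum: C(4,0)·C(7,5) + C(4,1)·C(7,4) + C(4,2)·C(7,3) + C(4,3)·C(7,2) = 21 + 140 + 210 + 84 = 455.

455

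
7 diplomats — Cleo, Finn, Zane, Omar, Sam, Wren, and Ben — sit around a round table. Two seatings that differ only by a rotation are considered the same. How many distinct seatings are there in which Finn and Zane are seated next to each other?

240

Glue Finn and Zane into a block (2 internal orders). Seating 6 units around a circle gives (5)! arrangements.
So 2 × (5)! = 2 × 120 = 240.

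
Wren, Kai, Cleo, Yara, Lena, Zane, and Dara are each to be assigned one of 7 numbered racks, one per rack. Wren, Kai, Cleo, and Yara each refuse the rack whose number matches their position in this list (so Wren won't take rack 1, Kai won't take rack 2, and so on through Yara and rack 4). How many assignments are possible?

Let Aᵢ (for 1 ≤ i ≤ 4) be the placements that put person i in their forbidden rack. Any j of these fix j positions, leaving (7−j)! ways to fill the rest, and there are C(4,j) ways to pick which j.
By inclusion–exclusion, the number of valid placements is Σ_{j=0}^{4} (−1)^j C(4,j)·(7−j)!.
Computing: 5040 − 2880 + 720 − 96 + 6 = 2790.

2790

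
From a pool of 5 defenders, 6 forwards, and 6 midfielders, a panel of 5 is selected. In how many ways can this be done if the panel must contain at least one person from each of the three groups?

Total 5-person selections from all 17: C(17,5) = 6188.
Subtract selections that omit an entire group: no defenders → C(12,5) = 792; no forwards → C(11,5) = 462; no midfielders → C(11,5) = 462.
Add back selections omitting two groups (i.e. drawn from a single group): C(5,5) + C(6,5) + C(6,5) = 13.
By inclusion–exclusion: 6188 − 1716 + 13 = 4485.

4485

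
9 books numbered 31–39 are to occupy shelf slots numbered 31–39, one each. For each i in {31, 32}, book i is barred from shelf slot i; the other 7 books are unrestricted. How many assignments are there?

287280

Let Aᵢ (for i ∈ {31, 32}) be the placements that put book i in its forbidden shelf slot. Any j of these fix j positions, leaving (9−j)! ways to fill the rest, and there are C(2,j) ways to pick which j.
By inclusion–exclusion, the number of valid placements is Σ_{j=0}^{2} (−1)^j C(2,j)·(9−j)!.
Computing: 362880 − 80640 + 5040 = 287280.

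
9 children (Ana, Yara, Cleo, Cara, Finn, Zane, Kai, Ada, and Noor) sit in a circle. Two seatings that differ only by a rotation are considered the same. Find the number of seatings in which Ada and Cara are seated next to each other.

Treat {Ada, Cara} as one unit (2 internal orders) and seat the resulting 8 units around the table: (7)! circular arrangements.
So 2 × (7)! = 2 × 5040 = 10080.

10080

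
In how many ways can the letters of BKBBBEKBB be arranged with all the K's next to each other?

56

Treat the 2 copies of K as a single block. The multiset to arrange is then {KK, B, B, B, B, B, B, E}, 8 items in all.
That gives (8)!/(6!) = 56 arrangements.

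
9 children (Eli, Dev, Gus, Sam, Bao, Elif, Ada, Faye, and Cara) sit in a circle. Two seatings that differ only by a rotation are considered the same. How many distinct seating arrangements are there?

40320

Seat Eli anywhere (absorbing the rotational symmetry), then permute the other 8: (8)! = 40320.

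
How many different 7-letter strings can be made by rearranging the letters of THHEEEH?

THHEEEH has 7 letters with E appearing 3 times and H appearing 3 times.
Dividing 7! = 5040 by 3!·3! = 36 for the repeated letters gives 140.

140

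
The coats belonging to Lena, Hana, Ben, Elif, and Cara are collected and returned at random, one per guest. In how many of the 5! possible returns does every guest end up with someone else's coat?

44

This is the derangement count D_5: permutations of 5 items with no fixed point.
By inclusion–exclusion this is Σ_{j=0}^{5} (−1)^j C(5,j)·(5−j)!.
Computing: 120 − 120 + 60 − 20 + 5 − 1 = 44.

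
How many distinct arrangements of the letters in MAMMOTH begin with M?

Fix M in the first position and arrange the remaining 6 letters.
Those 6 letters have M appearing twice, giving (6)!/(2!) = 360.

360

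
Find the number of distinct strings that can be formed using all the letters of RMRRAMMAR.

RMRRAMMAR has 9 letters with A appearing twice, M appearing 3 times, and R appearing 4 times.
The number of distinct arrangements is 9!/(4!·3!·2!) = 362880/288 = 1260.

1260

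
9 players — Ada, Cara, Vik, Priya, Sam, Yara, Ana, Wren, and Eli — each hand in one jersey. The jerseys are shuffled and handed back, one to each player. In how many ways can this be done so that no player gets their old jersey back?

Let Aᵢ be the assignments in which player i gets their old jersey. We want the size of the complement of A₁∪…∪A_9.
By inclusion–exclusion this is Σ_{j=0}^{9} (−1)^j C(9,j)·(9−j)!.
Computing: 362880 − 362880 + 181440 − 60480 + 15120 − 3024 + 504 − 72 + 9 − 1 = 133496.

133496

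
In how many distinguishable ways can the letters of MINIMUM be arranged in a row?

Letter multiplicities in MINIMUM: I×2, M×3, N×1, U×1.
So there are 7! / (3!·2!) = 420 distinguishable arrangements.

420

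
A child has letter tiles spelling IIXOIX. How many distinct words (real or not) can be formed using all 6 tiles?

60

The 6 letters of IIXOIX have repeats: I appearing 3 times and X appearing twice.
Dividing 6! = 720 by 3!·2! = 12 for the repeated letters gives 60.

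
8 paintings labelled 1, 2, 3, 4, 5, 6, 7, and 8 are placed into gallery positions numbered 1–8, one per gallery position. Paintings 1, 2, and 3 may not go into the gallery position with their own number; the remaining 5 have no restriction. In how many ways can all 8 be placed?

27240

Let Aᵢ (for i ∈ {1, 2, 3}) be the placements that put painting i in its forbidden gallery position. Any j of these fix j positions, leaving (8−j)! ways to fill the rest, and there are C(3,j) ways to pick which j.
By inclusion–exclusion, the number of valid placements is Σ_{j=0}^{3} (−1)^j C(3,j)·(8−j)!.
Computing: 40320 − 15120 + 2160 − 120 = 27240.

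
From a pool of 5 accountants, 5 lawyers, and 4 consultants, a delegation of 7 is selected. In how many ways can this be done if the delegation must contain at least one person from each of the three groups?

3240

With no constraint there are C(14,7) = 3432 possible selections.
Subtract selections that omit an entire group: no accountants → C(9,7) = 36; no lawyers → C(9,7) = 36; no consultants → C(10,7) = 120.
Add back selections omitting two groups (i.e. drawn from a single group): C(5,7) + C(5,7) + C(4,7) = 0.
By inclusion–exclusion: 3432 − 192 + 0 = 3240.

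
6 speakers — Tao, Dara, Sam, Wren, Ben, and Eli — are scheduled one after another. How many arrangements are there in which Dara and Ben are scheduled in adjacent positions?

Place the 4 others and the Dara-Ben pair as 5 objects in a line; the pair has 2 internal arrangements.
That gives 2 × 5! = 2 × 120 = 240.

240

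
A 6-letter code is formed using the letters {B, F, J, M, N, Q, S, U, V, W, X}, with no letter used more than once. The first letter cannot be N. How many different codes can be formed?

The first letter has 11−1 = 10 choices (anything except N).
The remaining 5 letters are filled from the other 10 symbols without repetition: 10 × 9 × 8 × 7 × 6 = 30240.
Total: 10 × 30240 = 302400.

302400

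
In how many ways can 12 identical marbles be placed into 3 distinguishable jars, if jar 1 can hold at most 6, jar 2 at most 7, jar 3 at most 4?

By stars and bars, unrestricted non-negative solutions to x_1+…+x_3 = 12 number C(12+2,2) = 91.
Subtract solutions that violate a single cap (substitute x_i' = x_i − (cap_i+1)): x_1 ≥ 7 gives C(7,2) = 21; x_2 ≥ 8 gives C(6,2) = 15; x_3 ≥ 5 gives C(9,2) = 36. Together 72.
Add back pairs where two caps are both exceeded: 0 + 1 + 0 = 1.
By inclusion–exclusion the count is 91 − 72 + 1 = 20.

20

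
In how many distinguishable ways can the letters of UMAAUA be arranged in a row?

60

The 6 letters of UMAAUA have repeats: A appearing 3 times and U appearing twice.
So there are 6! / (3!·2!) = 60 distinguishable arrangements.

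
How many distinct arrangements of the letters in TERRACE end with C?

With the last slot taken by C, it remains to arrange the other 6 letters (TERRAE).
Those 6 letters have E appearing twice and R appearing twice, giving (6)!/(2!·2!) = 180.

180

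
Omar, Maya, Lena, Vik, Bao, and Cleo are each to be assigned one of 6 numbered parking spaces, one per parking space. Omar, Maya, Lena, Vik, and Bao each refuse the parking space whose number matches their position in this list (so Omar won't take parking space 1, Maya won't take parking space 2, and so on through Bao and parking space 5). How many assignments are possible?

Let Aᵢ (for 1 ≤ i ≤ 5) be the placements that put person i in their forbidden parking space. Any j of these fix j positions, leaving (6−j)! ways to fill the rest, and there are C(5,j) ways to pick which j.
By inclusion–exclusion, the number of valid placements is Σ_{j=0}^{5} (−1)^j C(5,j)·(6−j)!.
Computing: 720 − 600 + 240 − 60 + 10 − 1 = 309.

309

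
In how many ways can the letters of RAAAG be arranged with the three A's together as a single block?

6

Treat the 3 copies of A as a single block. The multiset to arrange is then {AAA, G, R}, 3 items in all.
All 3 items are distinct, so there are (3)! = 6 arrangements.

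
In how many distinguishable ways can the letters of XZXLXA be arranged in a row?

120

Letter multiplicities in XZXLXA: A×1, L×1, X×3, Z×1.
The number of distinct arrangements is 6!/(3!) = 720/6 = 120.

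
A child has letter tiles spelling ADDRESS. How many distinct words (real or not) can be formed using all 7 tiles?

ADDRESS has 7 letters with D appearing twice and S appearing twice.
Dividing 7! = 5040 by 2!·2! = 4 for the repeated letters gives 1260.

1260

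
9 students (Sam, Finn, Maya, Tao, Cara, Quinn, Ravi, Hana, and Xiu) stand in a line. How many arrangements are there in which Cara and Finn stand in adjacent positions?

80640

Treat {Cara, Finn} as a single unit. There are 8 units to order, and the pair itself can be ordered 2 ways.
That gives 2 × 8! = 2 × 40320 = 80640.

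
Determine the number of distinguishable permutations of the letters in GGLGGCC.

The 7 letters of GGLGGCC have repeats: C appearing twice and G appearing 4 times.
Dividing 7! = 5040 by 4!·2! = 48 for the repeated letters gives 105.

105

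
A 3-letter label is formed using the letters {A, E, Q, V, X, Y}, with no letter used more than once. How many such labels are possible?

This is a permutation of 3 out of 6: P(6,3) = 6!/3!.
6 × 5 × 4 = 120.

120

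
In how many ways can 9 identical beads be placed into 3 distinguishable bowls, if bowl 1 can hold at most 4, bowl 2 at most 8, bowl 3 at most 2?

Without the upper bounds there are C(11,2) = 55 ways to split 9 among 3 bowls.
Subtract solutions that violate a single cap (substitute x_i' = x_i − (cap_i+1)): x_1 ≥ 5 gives C(6,2) = 15; x_2 ≥ 9 gives C(2,2) = 1; x_3 ≥ 3 gives C(8,2) = 28. Together 44.
Add back pairs where two caps are both exceeded: 0 + 3 + 0 = 3.
By inclusion–exclusion the count is 55 − 44 + 3 = 14.

14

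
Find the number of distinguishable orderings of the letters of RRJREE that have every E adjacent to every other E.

20

Treat the 2 copies of E as a single block. The multiset to arrange is then {EE, J, R, R, R}, 5 items in all.
That gives (5)!/(3!) = 20 arrangements.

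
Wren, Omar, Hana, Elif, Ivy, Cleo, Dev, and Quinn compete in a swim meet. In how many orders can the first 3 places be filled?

This is an ordered selection of 3 from 8: P(8,3).
That gives 8 × 7 × 6 = 336.

336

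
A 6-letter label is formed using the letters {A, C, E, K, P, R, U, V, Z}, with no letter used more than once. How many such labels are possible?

With no repetition, fill the 6 letters in order: 9 choices, then 8, down to 4.
9 × 8 × 7 × 6 × 5 × 4 = 60480.

60480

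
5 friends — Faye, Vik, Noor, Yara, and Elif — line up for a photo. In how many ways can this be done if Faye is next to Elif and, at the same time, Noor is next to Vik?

Treat {Faye,Elif} as one block (2 orders) and {Noor,Vik} as another (2 orders).
That leaves 3 units to arrange: 2 × 2 × 3! = 4 × 6 = 24.

24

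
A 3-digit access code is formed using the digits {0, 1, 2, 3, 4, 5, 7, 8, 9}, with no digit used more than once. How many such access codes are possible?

This is a permutation of 3 out of 9: P(9,3) = 9!/6!.
That product is 9 × 8 × 7 = 504.

504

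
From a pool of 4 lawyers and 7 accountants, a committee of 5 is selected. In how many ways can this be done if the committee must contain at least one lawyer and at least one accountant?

441

Unrestricted: C(11,5) = 462 ways to pick any 5 of the 11.
Subtract selections that omit an entire group: no lawyers → C(7,5) = 21; no accountants → C(4,5) = 0.
Both groups omitted at once is impossible, so 462 − 21 = 441.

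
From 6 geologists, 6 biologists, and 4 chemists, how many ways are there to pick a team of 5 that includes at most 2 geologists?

3312

Split by how many geologists are chosen (0 through 2).
Sum: C(6,0)·C(10,5) + C(6,1)·C(10,4) + C(6,2)·C(10,3) = 252 + 1260 + 1800 = 3312.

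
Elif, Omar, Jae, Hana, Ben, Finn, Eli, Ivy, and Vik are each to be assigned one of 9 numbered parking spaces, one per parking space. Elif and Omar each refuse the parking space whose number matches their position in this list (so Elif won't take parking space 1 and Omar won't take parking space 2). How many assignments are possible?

Let Aᵢ (for i ∈ {1, 2}) be the placements that put person i in their forbidden parking space. Any j of these fix j positions, leaving (9−j)! ways to fill the rest, and there are C(2,j) ways to pick which j.
By inclusion–exclusion, the number of valid placements is Σ_{j=0}^{2} (−1)^j C(2,j)·(9−j)!.
Computing: 362880 − 80640 + 5040 = 287280.

287280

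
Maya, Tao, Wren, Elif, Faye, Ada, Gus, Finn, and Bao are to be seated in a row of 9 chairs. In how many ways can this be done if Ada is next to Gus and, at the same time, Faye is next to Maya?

20160

Treat {Ada,Gus} as one block (2 orders) and {Faye,Maya} as another (2 orders).
That leaves 7 units to arrange: 2 × 2 × 7! = 4 × 5040 = 20160.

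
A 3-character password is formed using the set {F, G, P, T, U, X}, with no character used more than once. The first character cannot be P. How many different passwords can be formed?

100

The first character has 6−1 = 5 choices (anything except P).
The remaining 2 characters are filled from the other 5 symbols without repetition: 5 × 4 = 20.
Total: 5 × 20 = 100.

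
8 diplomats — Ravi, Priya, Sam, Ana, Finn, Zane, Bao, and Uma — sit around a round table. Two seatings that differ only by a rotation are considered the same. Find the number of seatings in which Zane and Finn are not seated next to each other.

All circular seatings of 8 people number (7)! = 5040.
Those with Zane next to Finn: fuse the pair into one unit and seat 7 units around a circle — 2·(6)! = 1440.
Subtracting, 5040 − 1440 = 3600.

3600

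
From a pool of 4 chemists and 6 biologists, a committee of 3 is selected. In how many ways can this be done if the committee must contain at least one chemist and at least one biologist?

96

Unrestricted: C(10,3) = 120 ways to pick any 3 of the 10.
Selections missing a whole group: no chemists → C(6,3) = 20; no biologists → C(4,3) = 4.
Both groups omitted at once is impossible, so 120 − 24 = 96.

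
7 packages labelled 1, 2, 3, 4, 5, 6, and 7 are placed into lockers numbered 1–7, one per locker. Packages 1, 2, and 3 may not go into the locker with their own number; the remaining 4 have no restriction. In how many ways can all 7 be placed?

3216

Let Aᵢ (for i ∈ {1, 2, 3}) be the placements that put package i in its forbidden locker. Any j of these fix j positions, leaving (7−j)! ways to fill the rest, and there are C(3,j) ways to pick which j.
By inclusion–exclusion, the number of valid placements is Σ_{j=0}^{3} (−1)^j C(3,j)·(7−j)!.
Computing: 5040 − 2160 + 360 − 24 = 3216.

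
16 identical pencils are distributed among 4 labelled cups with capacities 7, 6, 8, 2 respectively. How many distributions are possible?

By stars and bars, unrestricted non-negative solutions to x_1+…+x_4 = 16 number C(16+3,3) = 969.
Subtract solutions that violate a single cap (substitute x_i' = x_i − (cap_i+1)): x_1 ≥ 8 gives C(11,3) = 165; x_2 ≥ 7 gives C(12,3) = 220; x_3 ≥ 9 gives C(10,3) = 120; x_4 ≥ 3 gives C(16,3) = 560. Together 1065.
Add back pairs where two caps are both exceeded: 4 + 0 + 56 + 1 + 84 + 35 = 180.
By inclusion–exclusion the count is 969 − 1065 + 180 = 84.

84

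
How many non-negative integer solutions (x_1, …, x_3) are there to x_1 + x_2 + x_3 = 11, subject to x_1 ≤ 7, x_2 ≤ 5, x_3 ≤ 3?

14

Without the upper bounds there are C(13,2) = 78 ways to split 11 among 3 variables.
Subtract solutions that violate a single cap (substitute x_i' = x_i − (cap_i+1)): x_1 ≥ 8 gives C(5,2) = 10; x_2 ≥ 6 gives C(7,2) = 21; x_3 ≥ 4 gives C(9,2) = 36. Together 67.
Add back pairs where two caps are both exceeded: 0 + 0 + 3 = 3.
By inclusion–exclusion the count is 78 − 67 + 3 = 14.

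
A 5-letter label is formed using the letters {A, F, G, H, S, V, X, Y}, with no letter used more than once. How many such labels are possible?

6720

This is a permutation of 5 out of 8: P(8,5) = 8!/3!.
That product is 8 × 7 × 6 × 5 × 4 = 6720.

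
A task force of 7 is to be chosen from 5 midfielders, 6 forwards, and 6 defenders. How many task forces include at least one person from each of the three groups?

With no constraint there are C(17,7) = 19448 possible selections.
Subtract selections that omit an entire group: no midfielders → C(12,7) = 792; no forwards → C(11,7) = 330; no defenders → C(11,7) = 330.
Add back selections omitting two groups (i.e. drawn from a single group): C(5,7) + C(6,7) + C(6,7) = 0.
By inclusion–exclusion: 19448 − 1452 + 0 = 17996.

17996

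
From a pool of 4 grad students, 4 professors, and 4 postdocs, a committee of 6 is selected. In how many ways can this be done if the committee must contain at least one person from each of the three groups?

Total 6-person selections from all 12: C(12,6) = 924.
Subtract selections that omit an entire group: no grad students → C(8,6) = 28; no professors → C(8,6) = 28; no postdocs → C(8,6) = 28.
Add back selections omitting two groups (i.e. drawn from a single group): C(4,6) + C(4,6) + C(4,6) = 0.
By inclusion–exclusion: 924 − 84 + 0 = 840.

840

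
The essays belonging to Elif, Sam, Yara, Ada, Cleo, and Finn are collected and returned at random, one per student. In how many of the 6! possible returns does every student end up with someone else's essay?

265

This is the derangement count D_6: permutations of 6 items with no fixed point.
By inclusion–exclusion this is Σ_{j=0}^{6} (−1)^j C(6,j)·(6−j)!.
Computing: 720 − 720 + 360 − 120 + 30 − 6 + 1 = 265.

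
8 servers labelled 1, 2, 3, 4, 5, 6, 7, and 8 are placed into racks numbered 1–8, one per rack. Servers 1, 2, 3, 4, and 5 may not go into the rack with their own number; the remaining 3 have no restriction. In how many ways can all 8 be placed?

21234

Let Aᵢ (for 1 ≤ i ≤ 5) be the placements that put server i in its forbidden rack. Any j of these fix j positions, leaving (8−j)! ways to fill the rest, and there are C(5,j) ways to pick which j.
By inclusion–exclusion, the number of valid placements is Σ_{j=0}^{5} (−1)^j C(5,j)·(8−j)!.
Computing: 40320 − 25200 + 7200 − 1200 + 120 − 6 = 21234.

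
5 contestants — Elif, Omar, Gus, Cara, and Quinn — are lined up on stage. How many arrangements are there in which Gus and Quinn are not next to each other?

There are 5! = 120 arrangements in all. If Gus and Quinn are adjacent, merging them into one block gives 2·(4)! = 48 arrangements.
Complementary counting: 120 − 48 = 72.

72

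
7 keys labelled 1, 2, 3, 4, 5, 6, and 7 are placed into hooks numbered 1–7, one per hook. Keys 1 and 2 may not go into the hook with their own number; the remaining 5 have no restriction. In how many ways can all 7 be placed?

Let Aᵢ (for i ∈ {1, 2}) be the placements that put key i in its forbidden hook. Any j of these fix j positions, leaving (7−j)! ways to fill the rest, and there are C(2,j) ways to pick which j.
By inclusion–exclusion, the number of valid placements is Σ_{j=0}^{2} (−1)^j C(2,j)·(7−j)!.
Computing: 5040 − 1440 + 120 = 3720.

3720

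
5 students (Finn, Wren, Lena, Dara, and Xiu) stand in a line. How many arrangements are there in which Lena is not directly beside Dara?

There are 5! = 120 arrangements in all. If Lena and Dara are adjacent, merging them into one block gives 2·(4)! = 48 arrangements.
Complementary counting: 120 − 48 = 72.

72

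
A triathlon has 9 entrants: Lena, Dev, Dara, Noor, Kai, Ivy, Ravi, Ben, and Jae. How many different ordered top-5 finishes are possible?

There are 9 choices for 1st place, 8 for 2nd, and so on down to 5 for position 5.
That gives 9 × 8 × 7 × 6 × 5 = 15120.

15120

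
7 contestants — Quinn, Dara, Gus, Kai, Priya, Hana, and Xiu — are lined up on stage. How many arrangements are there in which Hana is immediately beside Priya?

Glue Hana and Priya into one block (2 internal orders), leaving 6 units to arrange in a row.
So the count is 2·(6)! = 1440.

1440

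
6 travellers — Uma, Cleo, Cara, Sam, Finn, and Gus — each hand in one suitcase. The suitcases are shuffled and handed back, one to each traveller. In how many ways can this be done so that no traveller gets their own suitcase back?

Let Aᵢ be the assignments in which traveller i gets their own suitcase. We want the size of the complement of A₁∪…∪A_6.
By inclusion–exclusion this is Σ_{j=0}^{6} (−1)^j C(6,j)·(6−j)!.
Computing: 720 − 720 + 360 − 120 + 30 − 6 + 1 = 265.

265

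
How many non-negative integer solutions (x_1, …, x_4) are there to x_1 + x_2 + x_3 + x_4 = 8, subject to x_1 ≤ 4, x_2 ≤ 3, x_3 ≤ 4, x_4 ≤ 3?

Ignoring the caps, the number of non-negative solutions to x_1+…+x_4 = 8 is C(11,3) = 165.
Subtract solutions that violate a single cap (substitute x_i' = x_i − (cap_i+1)): x_1 ≥ 5 gives C(6,3) = 20; x_2 ≥ 4 gives C(7,3) = 35; x_3 ≥ 5 gives C(6,3) = 20; x_4 ≥ 4 gives C(7,3) = 35. Together 110.
Add back pairs where two caps are both exceeded: 0 + 0 + 0 + 0 + 1 + 0 = 1.
By inclusion–exclusion the count is 165 − 110 + 1 = 56.

56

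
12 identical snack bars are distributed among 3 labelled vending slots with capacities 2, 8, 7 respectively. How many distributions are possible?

By stars and bars, unrestricted non-negative solutions to x_1+…+x_3 = 12 number C(12+2,2) = 91.
Subtract solutions that violate a single cap (substitute x_i' = x_i − (cap_i+1)): x_1 ≥ 3 gives C(11,2) = 55; x_2 ≥ 9 gives C(5,2) = 10; x_3 ≥ 8 gives C(6,2) = 15. Together 80.
Add back pairs where two caps are both exceeded: 1 + 3 + 0 = 4.
By inclusion–exclusion the count is 91 − 80 + 4 = 15.

15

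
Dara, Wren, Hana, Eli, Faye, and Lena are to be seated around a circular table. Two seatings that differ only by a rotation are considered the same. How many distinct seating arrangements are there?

Seat Dara anywhere (absorbing the rotational symmetry), then permute the other 5: (5)! = 120.

120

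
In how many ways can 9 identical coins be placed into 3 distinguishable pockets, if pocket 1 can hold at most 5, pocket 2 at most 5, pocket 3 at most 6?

Ignoring the caps, the number of non-negative solutions to x_1+…+x_3 = 9 is C(11,2) = 55.
Subtract solutions that violate a single cap (substitute x_i' = x_i − (cap_i+1)): x_1 ≥ 6 gives C(5,2) = 10; x_2 ≥ 6 gives C(5,2) = 10; x_3 ≥ 7 gives C(4,2) = 6. Together 26.
No two caps can be exceeded simultaneously, so the pair terms are all 0.
By inclusion–exclusion the count is 55 − 26 + 0 = 29.

29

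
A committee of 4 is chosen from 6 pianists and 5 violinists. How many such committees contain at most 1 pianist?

65

Split by how many pianists are chosen (0 through 1).
Sum: C(6,0)·C(5,4) + C(6,1)·C(5,3) = 5 + 60 = 65.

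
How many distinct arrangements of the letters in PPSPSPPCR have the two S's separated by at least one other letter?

1176

There are 9!/(5!·2!) = 1512 arrangements of PPSPSPPCR in total.
Arrangements with the S's together: treat SS as one letter, giving (8)!/(5!) = 336.
Hence 1512 − 336 = 1176.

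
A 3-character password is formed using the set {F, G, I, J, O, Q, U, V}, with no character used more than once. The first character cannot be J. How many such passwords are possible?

The first character has 8−1 = 7 choices (anything except J).
The remaining 2 characters are filled from the other 7 symbols without repetition: 7 × 6 = 42.
Total: 7 × 42 = 294.

294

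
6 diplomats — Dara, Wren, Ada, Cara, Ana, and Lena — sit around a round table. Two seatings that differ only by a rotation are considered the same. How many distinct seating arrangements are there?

Around a circle, 6 distinct people have 6!/6 = (5)! = 120 rotationally distinct seatings.

120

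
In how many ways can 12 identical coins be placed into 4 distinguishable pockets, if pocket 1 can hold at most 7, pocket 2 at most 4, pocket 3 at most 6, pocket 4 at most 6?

190

By stars and bars, unrestricted non-negative solutions to x_1+…+x_4 = 12 number C(12+3,3) = 455.
Subtract solutions that violate a single cap (substitute x_i' = x_i − (cap_i+1)): x_1 ≥ 8 gives C(7,3) = 35; x_2 ≥ 5 gives C(10,3) = 120; x_3 ≥ 7 gives C(8,3) = 56; x_4 ≥ 7 gives C(8,3) = 56. Together 267.
Add back pairs where two caps are both exceeded: 0 + 0 + 0 + 1 + 1 + 0 = 2.
By inclusion–exclusion the count is 455 − 267 + 2 = 190.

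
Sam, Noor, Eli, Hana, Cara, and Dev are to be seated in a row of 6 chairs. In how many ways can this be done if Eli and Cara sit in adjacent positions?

240

Glue Eli and Cara into one block (2 internal orders), leaving 5 units to arrange in a row.
So the count is 2·(5)! = 240.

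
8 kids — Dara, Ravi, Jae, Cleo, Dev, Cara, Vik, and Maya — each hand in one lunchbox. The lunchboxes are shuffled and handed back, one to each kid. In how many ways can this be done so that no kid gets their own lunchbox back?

14833

Let Aᵢ be the assignments in which kid i gets their own lunchbox. We want the size of the complement of A₁∪…∪A_8.
By inclusion–exclusion this is Σ_{j=0}^{8} (−1)^j C(8,j)·(8−j)!.
Computing: 40320 − 40320 + 20160 − 6720 + 1680 − 336 + 56 − 8 + 1 = 14833.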